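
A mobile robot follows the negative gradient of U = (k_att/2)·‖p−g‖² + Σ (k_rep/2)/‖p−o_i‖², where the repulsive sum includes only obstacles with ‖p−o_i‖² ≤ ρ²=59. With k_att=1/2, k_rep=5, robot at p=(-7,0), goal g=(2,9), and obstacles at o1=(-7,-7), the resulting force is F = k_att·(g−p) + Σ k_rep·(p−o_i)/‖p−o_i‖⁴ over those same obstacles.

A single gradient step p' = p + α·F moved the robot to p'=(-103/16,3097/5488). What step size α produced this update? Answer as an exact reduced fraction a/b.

F_att = 1/2·(g−p) = 1/2·(9,9) = (4.5000,4.5000)
o1: d²=49 ≤ ρ²=59; F_rep = 5·(0,7)/49² = (0.0000,0.0146)
F = F_att + ΣF_rep = (4.5000,4.5146)
Δp = p'−p = (0.5625,0.5643); α = Δx/Fx = (9/16) / (9/2) = 1/8
check: Δy/Fy = (3097/5488) / (3097/686) = 1/8 ✓

α = 1/8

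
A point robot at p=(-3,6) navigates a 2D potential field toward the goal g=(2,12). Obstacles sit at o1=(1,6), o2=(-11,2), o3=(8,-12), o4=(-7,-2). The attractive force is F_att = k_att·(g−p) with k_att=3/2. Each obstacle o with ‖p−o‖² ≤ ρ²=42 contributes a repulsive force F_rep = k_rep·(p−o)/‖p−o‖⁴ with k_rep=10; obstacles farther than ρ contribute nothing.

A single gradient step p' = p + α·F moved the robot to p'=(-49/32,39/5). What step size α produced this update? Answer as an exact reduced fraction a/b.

α = 1/5

F_att = 3/2·(g−p) = 3/2·(5,6) = (7.5000,9.0000)
o1: d²=16 ≤ ρ²=42; F_rep = 10·(-4,0)/16² = (-0.1562,0.0000)
o2: d²=80 > ρ²=42 → inactive
o3: d²=445 > ρ²=42 → inactive
o4: d²=80 > ρ²=42 → inactive
F = F_att + ΣF_rep = (7.3438,9.0000)
Δp = p'−p = (1.4688,1.8000); α = Δx/Fx = (47/32) / (235/32) = 1/5
check: Δy/Fy = (9/5) / (9) = 1/5 ✓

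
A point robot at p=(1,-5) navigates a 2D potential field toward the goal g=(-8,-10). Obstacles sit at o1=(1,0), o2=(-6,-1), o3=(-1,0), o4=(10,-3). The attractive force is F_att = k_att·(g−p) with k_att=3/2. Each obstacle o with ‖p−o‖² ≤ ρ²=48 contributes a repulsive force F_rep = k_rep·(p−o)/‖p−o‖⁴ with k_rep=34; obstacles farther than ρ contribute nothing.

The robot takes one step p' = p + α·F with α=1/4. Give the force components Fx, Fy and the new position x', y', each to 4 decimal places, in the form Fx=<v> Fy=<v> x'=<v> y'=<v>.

Fx=-13.4191 Fy=-7.9741 x'=-2.3548 y'=-6.9935

F_att = 3/2·(g−p) = 3/2·(-9,-5) = (-13.5000,-7.5000)
o1: d²=25 ≤ ρ²=48; F_rep = 34·(0,-5)/25² = (0.0000,-0.2720)
o2: d²=65 > ρ²=48 → inactive
o3: d²=29 ≤ ρ²=48; F_rep = 34·(2,-5)/29² = (0.0809,-0.2021)
o4: d²=85 > ρ²=48 → inactive
F = F_att + ΣF_rep = (-13.4191,-7.9741)
p' = p + 1/4·F = (-2.3548,-6.9935)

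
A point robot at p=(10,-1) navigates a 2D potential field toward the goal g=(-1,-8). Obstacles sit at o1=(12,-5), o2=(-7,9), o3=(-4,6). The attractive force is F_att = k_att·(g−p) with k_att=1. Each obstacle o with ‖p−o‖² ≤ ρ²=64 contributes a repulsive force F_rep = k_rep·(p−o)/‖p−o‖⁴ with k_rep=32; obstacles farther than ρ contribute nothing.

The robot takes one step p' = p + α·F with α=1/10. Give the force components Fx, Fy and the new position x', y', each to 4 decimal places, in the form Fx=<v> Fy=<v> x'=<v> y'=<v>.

F_att = 1·(g−p) = 1·(-11,-7) = (-11.0000,-7.0000)
o1: d²=20 ≤ ρ²=64; F_rep = 32·(-2,4)/20² = (-0.1600,0.3200)
o2: d²=389 > ρ²=64 → inactive
o3: d²=245 > ρ²=64 → inactive
F = F_att + ΣF_rep = (-11.1600,-6.6800)
p' = p + 1/10·F = (8.8840,-1.6680)

Fx=-11.1600 Fy=-6.6800 x'=8.8840 y'=-1.6680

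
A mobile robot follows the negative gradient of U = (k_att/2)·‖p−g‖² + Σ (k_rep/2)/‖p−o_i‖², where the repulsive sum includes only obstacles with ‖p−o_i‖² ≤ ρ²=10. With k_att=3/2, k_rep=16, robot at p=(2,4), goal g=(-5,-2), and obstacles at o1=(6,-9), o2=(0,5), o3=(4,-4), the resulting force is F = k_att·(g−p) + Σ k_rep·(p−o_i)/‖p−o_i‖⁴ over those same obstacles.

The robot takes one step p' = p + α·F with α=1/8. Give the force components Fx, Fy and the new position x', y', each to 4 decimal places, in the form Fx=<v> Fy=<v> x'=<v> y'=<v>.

F_att = 3/2·(g−p) = 3/2·(-7,-6) = (-10.5000,-9.0000)
o1: d²=185 > ρ²=10 → inactive
o2: d²=5 ≤ ρ²=10; F_rep = 16·(2,-1)/5² = (1.2800,-0.6400)
o3: d²=68 > ρ²=10 → inactive
F = F_att + ΣF_rep = (-9.2200,-9.6400)
p' = p + 1/8·F = (0.8475,2.7950)

Fx=-9.2200 Fy=-9.6400 x'=0.8475 y'=2.7950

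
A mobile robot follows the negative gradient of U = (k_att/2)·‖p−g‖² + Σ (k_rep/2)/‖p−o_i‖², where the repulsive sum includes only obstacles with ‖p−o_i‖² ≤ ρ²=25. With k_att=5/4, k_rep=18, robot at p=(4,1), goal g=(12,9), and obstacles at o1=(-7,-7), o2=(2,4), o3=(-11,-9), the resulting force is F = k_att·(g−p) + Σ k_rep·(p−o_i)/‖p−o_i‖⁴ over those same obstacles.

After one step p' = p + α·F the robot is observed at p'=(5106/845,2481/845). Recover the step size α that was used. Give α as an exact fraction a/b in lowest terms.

F_att = 5/4·(g−p) = 5/4·(8,8) = (10.0000,10.0000)
o1: d²=185 > ρ²=25 → inactive
o2: d²=13 ≤ ρ²=25; F_rep = 18·(2,-3)/13² = (0.2130,-0.3195)
o3: d²=325 > ρ²=25 → inactive
F = F_att + ΣF_rep = (10.2130,9.6805)
Δp = p'−p = (2.0426,1.9361); α = Δx/Fx = (1726/845) / (1726/169) = 1/5
check: Δy/Fy = (1636/845) / (1636/169) = 1/5 ✓

α = 1/5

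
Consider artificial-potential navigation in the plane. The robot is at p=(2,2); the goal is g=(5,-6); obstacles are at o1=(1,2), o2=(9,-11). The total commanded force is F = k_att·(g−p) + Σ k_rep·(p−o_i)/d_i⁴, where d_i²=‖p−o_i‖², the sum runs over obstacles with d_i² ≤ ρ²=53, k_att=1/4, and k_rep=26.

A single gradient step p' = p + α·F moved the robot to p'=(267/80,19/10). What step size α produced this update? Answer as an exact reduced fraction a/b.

α = 1/20

F_att = 1/4·(g−p) = 1/4·(3,-8) = (0.7500,-2.0000)
o1: d²=1 ≤ ρ²=53; F_rep = 26·(1,0)/1² = (26.0000,0.0000)
o2: d²=218 > ρ²=53 → inactive
F = F_att + ΣF_rep = (26.7500,-2.0000)
Δp = p'−p = (1.3375,-0.1000); α = Δx/Fx = (107/80) / (107/4) = 1/20
check: Δy/Fy = (-1/10) / (-2) = 1/20 ✓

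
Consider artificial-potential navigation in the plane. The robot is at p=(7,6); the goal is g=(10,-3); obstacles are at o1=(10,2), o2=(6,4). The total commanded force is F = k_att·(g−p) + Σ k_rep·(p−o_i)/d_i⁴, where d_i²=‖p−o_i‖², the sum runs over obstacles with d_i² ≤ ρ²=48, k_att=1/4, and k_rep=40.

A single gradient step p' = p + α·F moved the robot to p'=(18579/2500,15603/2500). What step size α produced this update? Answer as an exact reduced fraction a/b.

α = 1/5

F_att = 1/4·(g−p) = 1/4·(3,-9) = (0.7500,-2.2500)
o1: d²=25 ≤ ρ²=48; F_rep = 40·(-3,4)/25² = (-0.1920,0.2560)
o2: d²=5 ≤ ρ²=48; F_rep = 40·(1,2)/5² = (1.6000,3.2000)
F = F_att + ΣF_rep = (2.1580,1.2060)
Δp = p'−p = (0.4316,0.2412); α = Δx/Fx = (1079/2500) / (1079/500) = 1/5
check: Δy/Fy = (603/2500) / (603/500) = 1/5 ✓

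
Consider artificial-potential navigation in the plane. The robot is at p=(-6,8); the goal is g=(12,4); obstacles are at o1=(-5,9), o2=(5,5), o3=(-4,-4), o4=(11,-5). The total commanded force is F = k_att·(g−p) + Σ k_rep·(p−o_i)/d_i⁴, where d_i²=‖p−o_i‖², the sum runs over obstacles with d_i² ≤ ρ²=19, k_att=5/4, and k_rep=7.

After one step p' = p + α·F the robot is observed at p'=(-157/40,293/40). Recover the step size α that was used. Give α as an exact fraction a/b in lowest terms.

α = 1/10

F_att = 5/4·(g−p) = 5/4·(18,-4) = (22.5000,-5.0000)
o1: d²=2 ≤ ρ²=19; F_rep = 7·(-1,-1)/2² = (-1.7500,-1.7500)
o2: d²=130 > ρ²=19 → inactive
o3: d²=148 > ρ²=19 → inactive
o4: d²=458 > ρ²=19 → inactive
F = F_att + ΣF_rep = (20.7500,-6.7500)
Δp = p'−p = (2.0750,-0.6750); α = Δx/Fx = (83/40) / (83/4) = 1/10
check: Δy/Fy = (-27/40) / (-27/4) = 1/10 ✓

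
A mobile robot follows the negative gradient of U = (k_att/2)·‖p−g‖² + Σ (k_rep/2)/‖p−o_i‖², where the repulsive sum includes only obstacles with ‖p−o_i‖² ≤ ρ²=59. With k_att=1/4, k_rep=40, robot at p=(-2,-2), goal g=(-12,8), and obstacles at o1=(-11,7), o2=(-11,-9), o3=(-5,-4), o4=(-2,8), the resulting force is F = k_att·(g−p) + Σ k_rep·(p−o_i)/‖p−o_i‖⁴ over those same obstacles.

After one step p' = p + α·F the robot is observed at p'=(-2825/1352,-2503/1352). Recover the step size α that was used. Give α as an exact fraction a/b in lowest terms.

F_att = 1/4·(g−p) = 1/4·(-10,10) = (-2.5000,2.5000)
o1: d²=162 > ρ²=59 → inactive
o2: d²=130 > ρ²=59 → inactive
o3: d²=13 ≤ ρ²=59; F_rep = 40·(3,2)/13² = (0.7101,0.4734)
o4: d²=100 > ρ²=59 → inactive
F = F_att + ΣF_rep = (-1.7899,2.9734)
Δp = p'−p = (-0.0895,0.1487); α = Δx/Fx = (-121/1352) / (-605/338) = 1/20
check: Δy/Fy = (201/1352) / (1005/338) = 1/20 ✓

α = 1/20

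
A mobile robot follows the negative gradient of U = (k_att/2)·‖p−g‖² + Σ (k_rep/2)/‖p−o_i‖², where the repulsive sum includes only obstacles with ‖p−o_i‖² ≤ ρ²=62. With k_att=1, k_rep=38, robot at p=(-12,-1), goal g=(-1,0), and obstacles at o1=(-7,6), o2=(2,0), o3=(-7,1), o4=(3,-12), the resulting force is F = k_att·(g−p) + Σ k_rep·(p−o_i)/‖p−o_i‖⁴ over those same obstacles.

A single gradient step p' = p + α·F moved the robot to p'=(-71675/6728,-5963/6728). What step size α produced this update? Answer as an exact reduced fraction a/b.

F_att = 1·(g−p) = 1·(11,1) = (11.0000,1.0000)
o1: d²=74 > ρ²=62 → inactive
o2: d²=197 > ρ²=62 → inactive
o3: d²=29 ≤ ρ²=62; F_rep = 38·(-5,-2)/29² = (-0.2259,-0.0904)
o4: d²=346 > ρ²=62 → inactive
F = F_att + ΣF_rep = (10.7741,0.9096)
Δp = p'−p = (1.3468,0.1137); α = Δx/Fx = (9061/6728) / (9061/841) = 1/8
check: Δy/Fy = (765/6728) / (765/841) = 1/8 ✓

α = 1/8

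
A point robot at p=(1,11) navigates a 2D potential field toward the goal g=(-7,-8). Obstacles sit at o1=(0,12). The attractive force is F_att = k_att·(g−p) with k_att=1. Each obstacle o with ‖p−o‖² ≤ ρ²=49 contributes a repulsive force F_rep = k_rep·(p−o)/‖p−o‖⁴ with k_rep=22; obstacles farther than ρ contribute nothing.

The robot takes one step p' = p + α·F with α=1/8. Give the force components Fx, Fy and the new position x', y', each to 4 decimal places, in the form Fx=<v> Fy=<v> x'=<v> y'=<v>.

Fx=-2.5000 Fy=-24.5000 x'=0.6875 y'=7.9375

F_att = 1·(g−p) = 1·(-8,-19) = (-8.0000,-19.0000)
o1: d²=2 ≤ ρ²=49; F_rep = 22·(1,-1)/2² = (5.5000,-5.5000)
F = F_att + ΣF_rep = (-2.5000,-24.5000)
p' = p + 1/8·F = (0.6875,7.9375)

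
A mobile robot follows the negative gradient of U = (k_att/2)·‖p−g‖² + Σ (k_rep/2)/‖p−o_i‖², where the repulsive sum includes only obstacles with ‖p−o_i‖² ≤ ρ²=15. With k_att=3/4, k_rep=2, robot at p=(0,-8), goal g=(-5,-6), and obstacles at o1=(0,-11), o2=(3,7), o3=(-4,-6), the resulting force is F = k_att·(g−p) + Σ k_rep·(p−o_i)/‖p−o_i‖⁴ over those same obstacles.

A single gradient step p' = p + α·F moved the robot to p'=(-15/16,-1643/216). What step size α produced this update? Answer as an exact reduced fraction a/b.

α = 1/4

F_att = 3/4·(g−p) = 3/4·(-5,2) = (-3.7500,1.5000)
o1: d²=9 ≤ ρ²=15; F_rep = 2·(0,3)/9² = (0.0000,0.0741)
o2: d²=234 > ρ²=15 → inactive
o3: d²=20 > ρ²=15 → inactive
F = F_att + ΣF_rep = (-3.7500,1.5741)
Δp = p'−p = (-0.9375,0.3935); α = Δx/Fx = (-15/16) / (-15/4) = 1/4
check: Δy/Fy = (85/216) / (85/54) = 1/4 ✓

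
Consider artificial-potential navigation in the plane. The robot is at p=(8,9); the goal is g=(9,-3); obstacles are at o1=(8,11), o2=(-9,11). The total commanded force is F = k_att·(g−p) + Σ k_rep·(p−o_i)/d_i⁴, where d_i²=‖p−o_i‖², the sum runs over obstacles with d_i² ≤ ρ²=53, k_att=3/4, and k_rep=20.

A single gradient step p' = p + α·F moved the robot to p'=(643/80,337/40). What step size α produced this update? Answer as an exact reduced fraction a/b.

α = 1/20

F_att = 3/4·(g−p) = 3/4·(1,-12) = (0.7500,-9.0000)
o1: d²=4 ≤ ρ²=53; F_rep = 20·(0,-2)/4² = (0.0000,-2.5000)
o2: d²=293 > ρ²=53 → inactive
F = F_att + ΣF_rep = (0.7500,-11.5000)
Δp = p'−p = (0.0375,-0.5750); α = Δx/Fx = (3/80) / (3/4) = 1/20
check: Δy/Fy = (-23/40) / (-23/2) = 1/20 ✓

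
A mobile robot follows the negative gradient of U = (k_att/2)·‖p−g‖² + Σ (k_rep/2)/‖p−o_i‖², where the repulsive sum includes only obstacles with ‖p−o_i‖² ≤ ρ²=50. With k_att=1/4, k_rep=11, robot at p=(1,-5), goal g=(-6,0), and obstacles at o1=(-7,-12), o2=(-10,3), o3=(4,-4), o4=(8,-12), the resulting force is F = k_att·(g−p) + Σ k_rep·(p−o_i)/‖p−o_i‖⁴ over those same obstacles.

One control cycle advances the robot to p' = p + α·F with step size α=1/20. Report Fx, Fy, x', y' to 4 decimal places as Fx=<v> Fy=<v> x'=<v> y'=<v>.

F_att = 1/4·(g−p) = 1/4·(-7,5) = (-1.7500,1.2500)
o1: d²=113 > ρ²=50 → inactive
o2: d²=185 > ρ²=50 → inactive
o3: d²=10 ≤ ρ²=50; F_rep = 11·(-3,-1)/10² = (-0.3300,-0.1100)
o4: d²=98 > ρ²=50 → inactive
F = F_att + ΣF_rep = (-2.0800,1.1400)
p' = p + 1/20·F = (0.8960,-4.9430)

Fx=-2.0800 Fy=1.1400 x'=0.8960 y'=-4.9430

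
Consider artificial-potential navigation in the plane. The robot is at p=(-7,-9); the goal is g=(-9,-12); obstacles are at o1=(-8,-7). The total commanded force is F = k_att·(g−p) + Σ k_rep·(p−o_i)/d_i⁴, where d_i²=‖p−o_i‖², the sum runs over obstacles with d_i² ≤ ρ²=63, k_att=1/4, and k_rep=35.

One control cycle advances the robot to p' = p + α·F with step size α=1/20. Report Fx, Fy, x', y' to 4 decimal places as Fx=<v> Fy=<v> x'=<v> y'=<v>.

F_att = 1/4·(g−p) = 1/4·(-2,-3) = (-0.5000,-0.7500)
o1: d²=5 ≤ ρ²=63; F_rep = 35·(1,-2)/5² = (1.4000,-2.8000)
F = F_att + ΣF_rep = (0.9000,-3.5500)
p' = p + 1/20·F = (-6.9550,-9.1775)

Fx=0.9000 Fy=-3.5500 x'=-6.9550 y'=-9.1775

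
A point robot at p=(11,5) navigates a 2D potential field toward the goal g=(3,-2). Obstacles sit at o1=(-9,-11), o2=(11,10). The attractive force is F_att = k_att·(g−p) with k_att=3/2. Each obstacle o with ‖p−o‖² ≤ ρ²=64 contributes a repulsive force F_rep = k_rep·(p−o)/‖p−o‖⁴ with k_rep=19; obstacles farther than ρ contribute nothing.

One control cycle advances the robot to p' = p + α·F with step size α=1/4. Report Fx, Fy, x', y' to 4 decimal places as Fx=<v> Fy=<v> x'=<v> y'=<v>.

F_att = 3/2·(g−p) = 3/2·(-8,-7) = (-12.0000,-10.5000)
o1: d²=656 > ρ²=64 → inactive
o2: d²=25 ≤ ρ²=64; F_rep = 19·(0,-5)/25² = (0.0000,-0.1520)
F = F_att + ΣF_rep = (-12.0000,-10.6520)
p' = p + 1/4·F = (8.0000,2.3370)

Fx=-12.0000 Fy=-10.6520 x'=8.0000 y'=2.3370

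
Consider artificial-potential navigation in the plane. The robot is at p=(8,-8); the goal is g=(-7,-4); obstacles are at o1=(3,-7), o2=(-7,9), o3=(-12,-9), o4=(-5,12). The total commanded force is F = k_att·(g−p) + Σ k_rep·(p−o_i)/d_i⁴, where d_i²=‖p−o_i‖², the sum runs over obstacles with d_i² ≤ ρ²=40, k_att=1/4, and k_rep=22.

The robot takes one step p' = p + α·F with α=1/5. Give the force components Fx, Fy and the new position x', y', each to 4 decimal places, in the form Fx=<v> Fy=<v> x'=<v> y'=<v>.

Fx=-3.5873 Fy=0.9675 x'=7.2825 y'=-7.8065

F_att = 1/4·(g−p) = 1/4·(-15,4) = (-3.7500,1.0000)
o1: d²=26 ≤ ρ²=40; F_rep = 22·(5,-1)/26² = (0.1627,-0.0325)
o2: d²=514 > ρ²=40 → inactive
o3: d²=401 > ρ²=40 → inactive
o4: d²=569 > ρ²=40 → inactive
F = F_att + ΣF_rep = (-3.5873,0.9675)
p' = p + 1/5·F = (7.2825,-7.8065)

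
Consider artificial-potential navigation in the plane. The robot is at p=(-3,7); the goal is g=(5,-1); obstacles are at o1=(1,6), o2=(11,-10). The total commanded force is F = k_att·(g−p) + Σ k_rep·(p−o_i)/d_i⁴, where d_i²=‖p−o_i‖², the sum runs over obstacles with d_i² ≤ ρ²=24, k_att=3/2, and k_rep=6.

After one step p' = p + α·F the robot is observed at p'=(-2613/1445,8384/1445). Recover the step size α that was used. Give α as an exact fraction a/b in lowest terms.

F_att = 3/2·(g−p) = 3/2·(8,-8) = (12.0000,-12.0000)
o1: d²=17 ≤ ρ²=24; F_rep = 6·(-4,1)/17² = (-0.0830,0.0208)
o2: d²=485 > ρ²=24 → inactive
F = F_att + ΣF_rep = (11.9170,-11.9792)
Δp = p'−p = (1.1917,-1.1979); α = Δx/Fx = (1722/1445) / (3444/289) = 1/10
check: Δy/Fy = (-1731/1445) / (-3462/289) = 1/10 ✓

α = 1/10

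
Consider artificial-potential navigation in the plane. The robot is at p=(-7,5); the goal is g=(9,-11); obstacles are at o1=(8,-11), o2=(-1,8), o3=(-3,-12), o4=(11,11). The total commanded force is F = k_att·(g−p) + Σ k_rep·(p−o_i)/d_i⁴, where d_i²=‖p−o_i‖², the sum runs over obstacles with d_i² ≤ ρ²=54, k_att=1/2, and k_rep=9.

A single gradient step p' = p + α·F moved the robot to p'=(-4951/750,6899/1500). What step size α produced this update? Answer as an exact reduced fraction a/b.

F_att = 1/2·(g−p) = 1/2·(16,-16) = (8.0000,-8.0000)
o1: d²=481 > ρ²=54 → inactive
o2: d²=45 ≤ ρ²=54; F_rep = 9·(-6,-3)/45² = (-0.0267,-0.0133)
o3: d²=305 > ρ²=54 → inactive
o4: d²=360 > ρ²=54 → inactive
F = F_att + ΣF_rep = (7.9733,-8.0133)
Δp = p'−p = (0.3987,-0.4007); α = Δx/Fx = (299/750) / (598/75) = 1/20
check: Δy/Fy = (-601/1500) / (-601/75) = 1/20 ✓

α = 1/20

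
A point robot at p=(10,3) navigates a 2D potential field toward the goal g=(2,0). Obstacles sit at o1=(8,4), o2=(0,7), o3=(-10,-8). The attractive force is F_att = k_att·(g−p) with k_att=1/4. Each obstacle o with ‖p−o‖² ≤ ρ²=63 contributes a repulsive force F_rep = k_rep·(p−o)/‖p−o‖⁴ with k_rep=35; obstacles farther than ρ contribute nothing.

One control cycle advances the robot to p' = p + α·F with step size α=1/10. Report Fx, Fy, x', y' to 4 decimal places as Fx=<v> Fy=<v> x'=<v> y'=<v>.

F_att = 1/4·(g−p) = 1/4·(-8,-3) = (-2.0000,-0.7500)
o1: d²=5 ≤ ρ²=63; F_rep = 35·(2,-1)/5² = (2.8000,-1.4000)
o2: d²=116 > ρ²=63 → inactive
o3: d²=521 > ρ²=63 → inactive
F = F_att + ΣF_rep = (0.8000,-2.1500)
p' = p + 1/10·F = (10.0800,2.7850)

Fx=0.8000 Fy=-2.1500 x'=10.0800 y'=2.7850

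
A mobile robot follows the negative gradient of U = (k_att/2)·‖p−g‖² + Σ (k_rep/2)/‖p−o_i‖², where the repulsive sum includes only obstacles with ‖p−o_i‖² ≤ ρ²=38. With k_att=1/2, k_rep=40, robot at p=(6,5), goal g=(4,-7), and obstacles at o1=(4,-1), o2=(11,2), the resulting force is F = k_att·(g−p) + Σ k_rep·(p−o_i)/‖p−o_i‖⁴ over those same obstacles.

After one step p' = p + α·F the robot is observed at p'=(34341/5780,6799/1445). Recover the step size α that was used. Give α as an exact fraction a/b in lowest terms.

F_att = 1/2·(g−p) = 1/2·(-2,-12) = (-1.0000,-6.0000)
o1: d²=40 > ρ²=38 → inactive
o2: d²=34 ≤ ρ²=38; F_rep = 40·(-5,3)/34² = (-0.1730,0.1038)
F = F_att + ΣF_rep = (-1.1730,-5.8962)
Δp = p'−p = (-0.0587,-0.2948); α = Δx/Fx = (-339/5780) / (-339/289) = 1/20
check: Δy/Fy = (-426/1445) / (-1704/289) = 1/20 ✓

α = 1/20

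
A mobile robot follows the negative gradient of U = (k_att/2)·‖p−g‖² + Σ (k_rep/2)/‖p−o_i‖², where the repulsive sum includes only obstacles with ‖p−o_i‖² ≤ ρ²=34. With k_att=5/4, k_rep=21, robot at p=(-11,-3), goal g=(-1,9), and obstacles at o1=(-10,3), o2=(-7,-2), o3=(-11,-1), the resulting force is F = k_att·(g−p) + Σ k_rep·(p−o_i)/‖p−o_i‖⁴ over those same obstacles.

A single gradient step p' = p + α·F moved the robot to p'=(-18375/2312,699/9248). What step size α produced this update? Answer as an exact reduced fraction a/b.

α = 1/4

F_att = 5/4·(g−p) = 5/4·(10,12) = (12.5000,15.0000)
o1: d²=37 > ρ²=34 → inactive
o2: d²=17 ≤ ρ²=34; F_rep = 21·(-4,-1)/17² = (-0.2907,-0.0727)
o3: d²=4 ≤ ρ²=34; F_rep = 21·(0,-2)/4² = (0.0000,-2.6250)
F = F_att + ΣF_rep = (12.2093,12.3023)
Δp = p'−p = (3.0523,3.0756); α = Δx/Fx = (7057/2312) / (7057/578) = 1/4
check: Δy/Fy = (28443/9248) / (28443/2312) = 1/4 ✓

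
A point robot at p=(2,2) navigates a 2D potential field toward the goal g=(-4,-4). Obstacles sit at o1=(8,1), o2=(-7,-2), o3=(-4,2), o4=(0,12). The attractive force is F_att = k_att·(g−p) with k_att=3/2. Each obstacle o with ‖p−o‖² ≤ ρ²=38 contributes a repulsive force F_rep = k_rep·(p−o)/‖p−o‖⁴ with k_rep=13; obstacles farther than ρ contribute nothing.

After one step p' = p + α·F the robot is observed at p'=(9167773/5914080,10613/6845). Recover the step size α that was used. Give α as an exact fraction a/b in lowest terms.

F_att = 3/2·(g−p) = 3/2·(-6,-6) = (-9.0000,-9.0000)
o1: d²=37 ≤ ρ²=38; F_rep = 13·(-6,1)/37² = (-0.0570,0.0095)
o2: d²=97 > ρ²=38 → inactive
o3: d²=36 ≤ ρ²=38; F_rep = 13·(6,0)/36² = (0.0602,0.0000)
o4: d²=104 > ρ²=38 → inactive
F = F_att + ΣF_rep = (-8.9968,-8.9905)
Δp = p'−p = (-0.4498,-0.4495); α = Δx/Fx = (-2660387/5914080) / (-2660387/295704) = 1/20
check: Δy/Fy = (-3077/6845) / (-12308/1369) = 1/20 ✓

α = 1/20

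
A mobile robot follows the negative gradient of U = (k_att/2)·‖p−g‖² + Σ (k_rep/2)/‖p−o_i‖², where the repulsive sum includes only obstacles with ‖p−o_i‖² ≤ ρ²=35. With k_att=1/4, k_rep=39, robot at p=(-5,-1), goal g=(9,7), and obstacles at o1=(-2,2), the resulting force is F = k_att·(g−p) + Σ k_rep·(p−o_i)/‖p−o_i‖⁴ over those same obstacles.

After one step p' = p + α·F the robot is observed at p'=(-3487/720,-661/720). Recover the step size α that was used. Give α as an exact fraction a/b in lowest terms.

α = 1/20

F_att = 1/4·(g−p) = 1/4·(14,8) = (3.5000,2.0000)
o1: d²=18 ≤ ρ²=35; F_rep = 39·(-3,-3)/18² = (-0.3611,-0.3611)
F = F_att + ΣF_rep = (3.1389,1.6389)
Δp = p'−p = (0.1569,0.0819); α = Δx/Fx = (113/720) / (113/36) = 1/20
check: Δy/Fy = (59/720) / (59/36) = 1/20 ✓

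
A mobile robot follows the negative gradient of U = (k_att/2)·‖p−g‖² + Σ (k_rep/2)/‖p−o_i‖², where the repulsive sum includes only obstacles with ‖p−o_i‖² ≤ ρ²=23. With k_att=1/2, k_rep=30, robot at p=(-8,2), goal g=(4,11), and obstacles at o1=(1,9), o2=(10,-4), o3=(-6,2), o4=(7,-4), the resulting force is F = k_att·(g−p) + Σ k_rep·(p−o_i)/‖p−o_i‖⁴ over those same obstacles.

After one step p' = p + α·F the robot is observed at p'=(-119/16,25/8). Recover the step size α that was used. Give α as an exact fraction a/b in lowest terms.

F_att = 1/2·(g−p) = 1/2·(12,9) = (6.0000,4.5000)
o1: d²=130 > ρ²=23 → inactive
o2: d²=360 > ρ²=23 → inactive
o3: d²=4 ≤ ρ²=23; F_rep = 30·(-2,0)/4² = (-3.7500,0.0000)
o4: d²=261 > ρ²=23 → inactive
F = F_att + ΣF_rep = (2.2500,4.5000)
Δp = p'−p = (0.5625,1.1250); α = Δx/Fx = (9/16) / (9/4) = 1/4
check: Δy/Fy = (9/8) / (9/2) = 1/4 ✓

α = 1/4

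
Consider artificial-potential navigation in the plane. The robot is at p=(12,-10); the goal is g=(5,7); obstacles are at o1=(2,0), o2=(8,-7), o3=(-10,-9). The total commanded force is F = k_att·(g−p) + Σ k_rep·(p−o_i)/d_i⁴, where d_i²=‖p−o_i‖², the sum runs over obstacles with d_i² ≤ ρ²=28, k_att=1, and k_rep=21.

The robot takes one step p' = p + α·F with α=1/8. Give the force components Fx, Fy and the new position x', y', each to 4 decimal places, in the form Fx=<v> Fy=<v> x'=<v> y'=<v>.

F_att = 1·(g−p) = 1·(-7,17) = (-7.0000,17.0000)
o1: d²=200 > ρ²=28 → inactive
o2: d²=25 ≤ ρ²=28; F_rep = 21·(4,-3)/25² = (0.1344,-0.1008)
o3: d²=485 > ρ²=28 → inactive
F = F_att + ΣF_rep = (-6.8656,16.8992)
p' = p + 1/8·F = (11.1418,-7.8876)

Fx=-6.8656 Fy=16.8992 x'=11.1418 y'=-7.8876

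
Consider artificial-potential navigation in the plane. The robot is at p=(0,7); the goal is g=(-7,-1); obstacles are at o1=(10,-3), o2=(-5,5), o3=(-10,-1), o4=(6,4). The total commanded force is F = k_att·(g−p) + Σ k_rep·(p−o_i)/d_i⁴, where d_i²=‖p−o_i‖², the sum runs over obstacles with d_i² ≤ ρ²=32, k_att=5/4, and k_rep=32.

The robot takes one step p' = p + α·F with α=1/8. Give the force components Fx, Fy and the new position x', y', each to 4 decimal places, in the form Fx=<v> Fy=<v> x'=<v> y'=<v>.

F_att = 5/4·(g−p) = 5/4·(-7,-8) = (-8.7500,-10.0000)
o1: d²=200 > ρ²=32 → inactive
o2: d²=29 ≤ ρ²=32; F_rep = 32·(5,2)/29² = (0.1902,0.0761)
o3: d²=164 > ρ²=32 → inactive
o4: d²=45 > ρ²=32 → inactive
F = F_att + ΣF_rep = (-8.5598,-9.9239)
p' = p + 1/8·F = (-1.0700,5.7595)

Fx=-8.5598 Fy=-9.9239 x'=-1.0700 y'=5.7595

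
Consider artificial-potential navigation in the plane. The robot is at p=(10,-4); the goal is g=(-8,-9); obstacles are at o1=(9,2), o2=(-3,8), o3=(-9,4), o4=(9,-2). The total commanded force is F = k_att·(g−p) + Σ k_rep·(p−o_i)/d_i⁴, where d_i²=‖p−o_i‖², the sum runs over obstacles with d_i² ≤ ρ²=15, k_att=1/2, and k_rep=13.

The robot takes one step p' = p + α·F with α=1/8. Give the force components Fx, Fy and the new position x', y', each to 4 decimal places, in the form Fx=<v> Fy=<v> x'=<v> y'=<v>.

F_att = 1/2·(g−p) = 1/2·(-18,-5) = (-9.0000,-2.5000)
o1: d²=37 > ρ²=15 → inactive
o2: d²=313 > ρ²=15 → inactive
o3: d²=425 > ρ²=15 → inactive
o4: d²=5 ≤ ρ²=15; F_rep = 13·(1,-2)/5² = (0.5200,-1.0400)
F = F_att + ΣF_rep = (-8.4800,-3.5400)
p' = p + 1/8·F = (8.9400,-4.4425)

Fx=-8.4800 Fy=-3.5400 x'=8.9400 y'=-4.4425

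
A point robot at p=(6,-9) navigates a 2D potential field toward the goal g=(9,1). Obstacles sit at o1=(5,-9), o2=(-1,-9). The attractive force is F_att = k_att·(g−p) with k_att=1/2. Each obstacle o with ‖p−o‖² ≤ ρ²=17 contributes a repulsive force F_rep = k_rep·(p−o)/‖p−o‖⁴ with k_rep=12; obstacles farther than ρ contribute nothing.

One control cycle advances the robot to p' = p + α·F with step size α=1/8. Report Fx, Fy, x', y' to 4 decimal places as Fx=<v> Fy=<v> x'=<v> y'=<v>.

Fx=13.5000 Fy=5.0000 x'=7.6875 y'=-8.3750

F_att = 1/2·(g−p) = 1/2·(3,10) = (1.5000,5.0000)
o1: d²=1 ≤ ρ²=17; F_rep = 12·(1,0)/1² = (12.0000,0.0000)
o2: d²=49 > ρ²=17 → inactive
F = F_att + ΣF_rep = (13.5000,5.0000)
p' = p + 1/8·F = (7.6875,-8.3750)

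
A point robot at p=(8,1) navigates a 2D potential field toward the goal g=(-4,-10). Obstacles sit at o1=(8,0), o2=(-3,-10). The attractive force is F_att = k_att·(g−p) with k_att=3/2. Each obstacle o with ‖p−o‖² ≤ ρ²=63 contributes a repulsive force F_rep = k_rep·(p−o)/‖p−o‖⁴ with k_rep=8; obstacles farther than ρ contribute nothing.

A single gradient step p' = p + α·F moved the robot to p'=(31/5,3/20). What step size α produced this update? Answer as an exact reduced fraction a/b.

F_att = 3/2·(g−p) = 3/2·(-12,-11) = (-18.0000,-16.5000)
o1: d²=1 ≤ ρ²=63; F_rep = 8·(0,1)/1² = (0.0000,8.0000)
o2: d²=242 > ρ²=63 → inactive
F = F_att + ΣF_rep = (-18.0000,-8.5000)
Δp = p'−p = (-1.8000,-0.8500); α = Δx/Fx = (-9/5) / (-18) = 1/10
check: Δy/Fy = (-17/20) / (-17/2) = 1/10 ✓

α = 1/10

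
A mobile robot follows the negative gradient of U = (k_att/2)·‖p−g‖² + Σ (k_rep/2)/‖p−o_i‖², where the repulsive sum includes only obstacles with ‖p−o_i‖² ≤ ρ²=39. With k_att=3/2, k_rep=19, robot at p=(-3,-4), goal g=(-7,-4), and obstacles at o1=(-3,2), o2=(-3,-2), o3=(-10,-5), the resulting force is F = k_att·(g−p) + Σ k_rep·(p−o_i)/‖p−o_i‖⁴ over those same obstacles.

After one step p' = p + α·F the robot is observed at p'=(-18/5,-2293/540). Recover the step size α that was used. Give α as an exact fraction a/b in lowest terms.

α = 1/10

F_att = 3/2·(g−p) = 3/2·(-4,0) = (-6.0000,0.0000)
o1: d²=36 ≤ ρ²=39; F_rep = 19·(0,-6)/36² = (0.0000,-0.0880)
o2: d²=4 ≤ ρ²=39; F_rep = 19·(0,-2)/4² = (0.0000,-2.3750)
o3: d²=50 > ρ²=39 → inactive
F = F_att + ΣF_rep = (-6.0000,-2.4630)
Δp = p'−p = (-0.6000,-0.2463); α = Δx/Fx = (-3/5) / (-6) = 1/10
check: Δy/Fy = (-133/540) / (-133/54) = 1/10 ✓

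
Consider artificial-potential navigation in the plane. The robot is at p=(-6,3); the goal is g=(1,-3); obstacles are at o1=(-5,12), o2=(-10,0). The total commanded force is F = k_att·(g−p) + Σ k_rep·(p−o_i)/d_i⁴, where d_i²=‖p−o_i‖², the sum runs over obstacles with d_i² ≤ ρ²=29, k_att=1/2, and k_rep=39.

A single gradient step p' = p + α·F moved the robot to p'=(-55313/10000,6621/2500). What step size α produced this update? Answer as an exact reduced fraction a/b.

F_att = 1/2·(g−p) = 1/2·(7,-6) = (3.5000,-3.0000)
o1: d²=82 > ρ²=29 → inactive
o2: d²=25 ≤ ρ²=29; F_rep = 39·(4,3)/25² = (0.2496,0.1872)
F = F_att + ΣF_rep = (3.7496,-2.8128)
Δp = p'−p = (0.4687,-0.3516); α = Δx/Fx = (4687/10000) / (4687/1250) = 1/8
check: Δy/Fy = (-879/2500) / (-1758/625) = 1/8 ✓

α = 1/8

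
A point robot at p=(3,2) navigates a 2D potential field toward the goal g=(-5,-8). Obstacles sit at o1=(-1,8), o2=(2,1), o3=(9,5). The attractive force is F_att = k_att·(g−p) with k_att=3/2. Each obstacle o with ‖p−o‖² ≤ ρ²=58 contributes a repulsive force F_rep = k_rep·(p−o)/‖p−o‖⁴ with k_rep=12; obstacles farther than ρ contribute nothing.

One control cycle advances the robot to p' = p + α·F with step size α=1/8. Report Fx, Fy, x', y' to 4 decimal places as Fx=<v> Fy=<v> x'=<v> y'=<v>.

Fx=-9.0178 Fy=-12.0444 x'=1.8728 y'=0.4944

F_att = 3/2·(g−p) = 3/2·(-8,-10) = (-12.0000,-15.0000)
o1: d²=52 ≤ ρ²=58; F_rep = 12·(4,-6)/52² = (0.0178,-0.0266)
o2: d²=2 ≤ ρ²=58; F_rep = 12·(1,1)/2² = (3.0000,3.0000)
o3: d²=45 ≤ ρ²=58; F_rep = 12·(-6,-3)/45² = (-0.0356,-0.0178)
F = F_att + ΣF_rep = (-9.0178,-12.0444)
p' = p + 1/8·F = (1.8728,0.4944)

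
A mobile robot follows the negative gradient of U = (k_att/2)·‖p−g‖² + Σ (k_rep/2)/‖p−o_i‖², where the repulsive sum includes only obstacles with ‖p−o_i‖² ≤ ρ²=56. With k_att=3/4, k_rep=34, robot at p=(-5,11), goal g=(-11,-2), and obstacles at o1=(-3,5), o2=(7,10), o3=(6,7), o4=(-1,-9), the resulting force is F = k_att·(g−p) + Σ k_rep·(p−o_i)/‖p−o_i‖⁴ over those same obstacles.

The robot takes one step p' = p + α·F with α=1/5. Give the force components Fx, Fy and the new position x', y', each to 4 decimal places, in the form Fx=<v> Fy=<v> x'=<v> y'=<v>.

Fx=-4.5425 Fy=-9.6225 x'=-5.9085 y'=9.0755

F_att = 3/4·(g−p) = 3/4·(-6,-13) = (-4.5000,-9.7500)
o1: d²=40 ≤ ρ²=56; F_rep = 34·(-2,6)/40² = (-0.0425,0.1275)
o2: d²=145 > ρ²=56 → inactive
o3: d²=137 > ρ²=56 → inactive
o4: d²=416 > ρ²=56 → inactive
F = F_att + ΣF_rep = (-4.5425,-9.6225)
p' = p + 1/5·F = (-5.9085,9.0755)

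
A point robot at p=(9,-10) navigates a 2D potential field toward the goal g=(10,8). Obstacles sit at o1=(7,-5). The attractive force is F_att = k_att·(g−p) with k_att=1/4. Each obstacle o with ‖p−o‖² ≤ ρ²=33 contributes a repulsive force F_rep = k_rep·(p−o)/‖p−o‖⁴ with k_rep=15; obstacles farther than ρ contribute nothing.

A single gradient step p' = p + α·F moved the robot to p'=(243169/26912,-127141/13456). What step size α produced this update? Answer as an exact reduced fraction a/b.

α = 1/8

F_att = 1/4·(g−p) = 1/4·(1,18) = (0.2500,4.5000)
o1: d²=29 ≤ ρ²=33; F_rep = 15·(2,-5)/29² = (0.0357,-0.0892)
F = F_att + ΣF_rep = (0.2857,4.4108)
Δp = p'−p = (0.0357,0.5514); α = Δx/Fx = (961/26912) / (961/3364) = 1/8
check: Δy/Fy = (7419/13456) / (7419/1682) = 1/8 ✓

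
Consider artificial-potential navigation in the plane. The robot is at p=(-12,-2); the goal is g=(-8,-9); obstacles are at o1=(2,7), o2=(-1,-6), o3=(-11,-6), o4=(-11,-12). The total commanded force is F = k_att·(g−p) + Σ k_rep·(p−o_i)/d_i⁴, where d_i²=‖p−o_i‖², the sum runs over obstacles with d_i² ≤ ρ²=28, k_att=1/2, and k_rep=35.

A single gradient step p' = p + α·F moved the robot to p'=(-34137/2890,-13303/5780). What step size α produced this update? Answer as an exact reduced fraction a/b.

α = 1/10

F_att = 1/2·(g−p) = 1/2·(4,-7) = (2.0000,-3.5000)
o1: d²=277 > ρ²=28 → inactive
o2: d²=137 > ρ²=28 → inactive
o3: d²=17 ≤ ρ²=28; F_rep = 35·(-1,4)/17² = (-0.1211,0.4844)
o4: d²=101 > ρ²=28 → inactive
F = F_att + ΣF_rep = (1.8789,-3.0156)
Δp = p'−p = (0.1879,-0.3016); α = Δx/Fx = (543/2890) / (543/289) = 1/10
check: Δy/Fy = (-1743/5780) / (-1743/578) = 1/10 ✓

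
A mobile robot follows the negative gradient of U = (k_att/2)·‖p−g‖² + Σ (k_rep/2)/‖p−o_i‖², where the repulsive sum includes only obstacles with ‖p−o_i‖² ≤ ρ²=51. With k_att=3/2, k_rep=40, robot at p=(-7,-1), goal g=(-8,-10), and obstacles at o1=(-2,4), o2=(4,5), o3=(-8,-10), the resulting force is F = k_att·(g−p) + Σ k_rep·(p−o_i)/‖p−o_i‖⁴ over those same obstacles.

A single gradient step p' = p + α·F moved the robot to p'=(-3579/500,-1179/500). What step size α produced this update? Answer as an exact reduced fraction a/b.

α = 1/10

F_att = 3/2·(g−p) = 3/2·(-1,-9) = (-1.5000,-13.5000)
o1: d²=50 ≤ ρ²=51; F_rep = 40·(-5,-5)/50² = (-0.0800,-0.0800)
o2: d²=157 > ρ²=51 → inactive
o3: d²=82 > ρ²=51 → inactive
F = F_att + ΣF_rep = (-1.5800,-13.5800)
Δp = p'−p = (-0.1580,-1.3580); α = Δx/Fx = (-79/500) / (-79/50) = 1/10
check: Δy/Fy = (-679/500) / (-679/50) = 1/10 ✓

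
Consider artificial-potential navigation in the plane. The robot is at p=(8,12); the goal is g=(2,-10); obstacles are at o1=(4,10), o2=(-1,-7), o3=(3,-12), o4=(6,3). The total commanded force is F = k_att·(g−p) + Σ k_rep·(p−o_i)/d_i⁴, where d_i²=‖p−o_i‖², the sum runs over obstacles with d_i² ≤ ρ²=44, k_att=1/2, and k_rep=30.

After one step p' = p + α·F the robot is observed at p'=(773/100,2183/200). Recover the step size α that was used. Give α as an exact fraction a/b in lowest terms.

F_att = 1/2·(g−p) = 1/2·(-6,-22) = (-3.0000,-11.0000)
o1: d²=20 ≤ ρ²=44; F_rep = 30·(4,2)/20² = (0.3000,0.1500)
o2: d²=442 > ρ²=44 → inactive
o3: d²=601 > ρ²=44 → inactive
o4: d²=85 > ρ²=44 → inactive
F = F_att + ΣF_rep = (-2.7000,-10.8500)
Δp = p'−p = (-0.2700,-1.0850); α = Δx/Fx = (-27/100) / (-27/10) = 1/10
check: Δy/Fy = (-217/200) / (-217/20) = 1/10 ✓

α = 1/10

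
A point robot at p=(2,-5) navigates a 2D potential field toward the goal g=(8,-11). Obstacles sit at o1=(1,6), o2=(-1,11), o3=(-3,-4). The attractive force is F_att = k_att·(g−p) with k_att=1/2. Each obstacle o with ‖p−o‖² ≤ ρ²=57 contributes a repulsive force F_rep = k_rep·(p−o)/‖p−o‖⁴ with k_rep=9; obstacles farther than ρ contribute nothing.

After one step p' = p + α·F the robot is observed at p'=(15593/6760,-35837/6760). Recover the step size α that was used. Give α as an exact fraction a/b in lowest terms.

α = 1/10

F_att = 1/2·(g−p) = 1/2·(6,-6) = (3.0000,-3.0000)
o1: d²=122 > ρ²=57 → inactive
o2: d²=265 > ρ²=57 → inactive
o3: d²=26 ≤ ρ²=57; F_rep = 9·(5,-1)/26² = (0.0666,-0.0133)
F = F_att + ΣF_rep = (3.0666,-3.0133)
Δp = p'−p = (0.3067,-0.3013); α = Δx/Fx = (2073/6760) / (2073/676) = 1/10
check: Δy/Fy = (-2037/6760) / (-2037/676) = 1/10 ✓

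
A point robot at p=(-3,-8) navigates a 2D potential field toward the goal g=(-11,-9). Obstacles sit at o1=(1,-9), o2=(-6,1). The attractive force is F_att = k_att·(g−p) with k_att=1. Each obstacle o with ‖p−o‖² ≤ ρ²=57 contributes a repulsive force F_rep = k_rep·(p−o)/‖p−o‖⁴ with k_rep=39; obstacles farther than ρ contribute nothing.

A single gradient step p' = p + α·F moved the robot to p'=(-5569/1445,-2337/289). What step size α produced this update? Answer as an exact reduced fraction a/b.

α = 1/10

F_att = 1·(g−p) = 1·(-8,-1) = (-8.0000,-1.0000)
o1: d²=17 ≤ ρ²=57; F_rep = 39·(-4,1)/17² = (-0.5398,0.1349)
o2: d²=90 > ρ²=57 → inactive
F = F_att + ΣF_rep = (-8.5398,-0.8651)
Δp = p'−p = (-0.8540,-0.0865); α = Δx/Fx = (-1234/1445) / (-2468/289) = 1/10
check: Δy/Fy = (-25/289) / (-250/289) = 1/10 ✓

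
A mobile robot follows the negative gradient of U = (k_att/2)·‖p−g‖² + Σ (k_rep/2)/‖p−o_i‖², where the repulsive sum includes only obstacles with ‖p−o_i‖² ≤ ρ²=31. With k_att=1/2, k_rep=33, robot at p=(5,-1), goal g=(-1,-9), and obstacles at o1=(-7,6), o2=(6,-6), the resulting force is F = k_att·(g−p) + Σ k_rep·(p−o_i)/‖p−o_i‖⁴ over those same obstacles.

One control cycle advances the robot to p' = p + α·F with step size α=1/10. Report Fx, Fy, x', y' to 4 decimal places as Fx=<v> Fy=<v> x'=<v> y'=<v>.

F_att = 1/2·(g−p) = 1/2·(-6,-8) = (-3.0000,-4.0000)
o1: d²=193 > ρ²=31 → inactive
o2: d²=26 ≤ ρ²=31; F_rep = 33·(-1,5)/26² = (-0.0488,0.2441)
F = F_att + ΣF_rep = (-3.0488,-3.7559)
p' = p + 1/10·F = (4.6951,-1.3756)

Fx=-3.0488 Fy=-3.7559 x'=4.6951 y'=-1.3756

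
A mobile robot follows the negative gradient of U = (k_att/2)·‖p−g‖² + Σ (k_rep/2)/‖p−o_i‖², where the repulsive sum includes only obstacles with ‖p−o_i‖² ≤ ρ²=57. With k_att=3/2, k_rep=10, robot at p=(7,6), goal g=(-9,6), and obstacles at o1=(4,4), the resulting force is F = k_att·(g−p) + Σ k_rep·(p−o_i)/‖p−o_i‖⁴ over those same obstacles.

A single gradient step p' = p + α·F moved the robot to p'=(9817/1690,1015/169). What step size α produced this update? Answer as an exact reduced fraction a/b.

F_att = 3/2·(g−p) = 3/2·(-16,0) = (-24.0000,0.0000)
o1: d²=13 ≤ ρ²=57; F_rep = 10·(3,2)/13² = (0.1775,0.1183)
F = F_att + ΣF_rep = (-23.8225,0.1183)
Δp = p'−p = (-1.1911,0.0059); α = Δx/Fx = (-2013/1690) / (-4026/169) = 1/20
check: Δy/Fy = (1/169) / (20/169) = 1/20 ✓

α = 1/20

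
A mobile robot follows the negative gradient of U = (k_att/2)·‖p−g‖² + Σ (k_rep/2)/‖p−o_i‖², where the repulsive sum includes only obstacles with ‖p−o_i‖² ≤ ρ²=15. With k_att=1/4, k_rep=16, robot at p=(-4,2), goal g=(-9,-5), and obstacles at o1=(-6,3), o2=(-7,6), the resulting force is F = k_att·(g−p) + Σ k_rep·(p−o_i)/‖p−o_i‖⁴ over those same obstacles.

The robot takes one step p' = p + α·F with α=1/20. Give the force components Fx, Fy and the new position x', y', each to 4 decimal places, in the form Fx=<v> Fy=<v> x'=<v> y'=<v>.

F_att = 1/4·(g−p) = 1/4·(-5,-7) = (-1.2500,-1.7500)
o1: d²=5 ≤ ρ²=15; F_rep = 16·(2,-1)/5² = (1.2800,-0.6400)
o2: d²=25 > ρ²=15 → inactive
F = F_att + ΣF_rep = (0.0300,-2.3900)
p' = p + 1/20·F = (-3.9985,1.8805)

Fx=0.0300 Fy=-2.3900 x'=-3.9985 y'=1.8805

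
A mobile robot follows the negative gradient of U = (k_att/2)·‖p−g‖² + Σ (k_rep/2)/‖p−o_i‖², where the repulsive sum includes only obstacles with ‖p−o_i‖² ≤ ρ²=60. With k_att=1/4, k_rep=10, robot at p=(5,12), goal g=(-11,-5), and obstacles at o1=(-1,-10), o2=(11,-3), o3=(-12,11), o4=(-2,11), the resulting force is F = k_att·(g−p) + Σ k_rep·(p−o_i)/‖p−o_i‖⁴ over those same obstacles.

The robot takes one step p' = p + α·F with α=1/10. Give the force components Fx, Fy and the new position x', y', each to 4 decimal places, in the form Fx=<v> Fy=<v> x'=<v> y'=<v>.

Fx=-3.9720 Fy=-4.2460 x'=4.6028 y'=11.5754

F_att = 1/4·(g−p) = 1/4·(-16,-17) = (-4.0000,-4.2500)
o1: d²=520 > ρ²=60 → inactive
o2: d²=261 > ρ²=60 → inactive
o3: d²=290 > ρ²=60 → inactive
o4: d²=50 ≤ ρ²=60; F_rep = 10·(7,1)/50² = (0.0280,0.0040)
F = F_att + ΣF_rep = (-3.9720,-4.2460)
p' = p + 1/10·F = (4.6028,11.5754)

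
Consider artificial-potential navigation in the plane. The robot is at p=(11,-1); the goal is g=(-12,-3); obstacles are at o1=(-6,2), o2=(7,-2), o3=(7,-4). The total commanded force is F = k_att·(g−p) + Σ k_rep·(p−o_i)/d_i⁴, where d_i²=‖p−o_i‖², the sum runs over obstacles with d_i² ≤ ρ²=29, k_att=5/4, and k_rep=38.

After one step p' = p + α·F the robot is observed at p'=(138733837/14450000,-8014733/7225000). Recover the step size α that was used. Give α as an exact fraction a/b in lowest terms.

F_att = 5/4·(g−p) = 5/4·(-23,-2) = (-28.7500,-2.5000)
o1: d²=298 > ρ²=29 → inactive
o2: d²=17 ≤ ρ²=29; F_rep = 38·(4,1)/17² = (0.5260,0.1315)
o3: d²=25 ≤ ρ²=29; F_rep = 38·(4,3)/25² = (0.2432,0.1824)
F = F_att + ΣF_rep = (-27.9808,-2.1861)
Δp = p'−p = (-1.3990,-0.1093); α = Δx/Fx = (-20216163/14450000) / (-20216163/722500) = 1/20
check: Δy/Fy = (-789733/7225000) / (-789733/361250) = 1/20 ✓

α = 1/20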